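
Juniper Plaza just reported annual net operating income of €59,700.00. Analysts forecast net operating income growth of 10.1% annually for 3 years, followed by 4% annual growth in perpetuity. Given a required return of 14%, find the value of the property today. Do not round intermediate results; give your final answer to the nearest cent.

€726436.09

D_1 = 65729.70000
D_2 = 72368.39970
D_3 = 79677.60807
Terminal value at year 3: TV = D_3×(1+g_2)/(r−g_2) = 82864.71239/0.1 = 828647.12392
P_0 = D_1/(1+r)^1 + D_2/(1+r)^2 + D_3/(1+r)^3 + TV/(1+r)^3
    = 57657.63158 + 55685.13366 + 53780.11593 + 559313.20563 = 726436.08679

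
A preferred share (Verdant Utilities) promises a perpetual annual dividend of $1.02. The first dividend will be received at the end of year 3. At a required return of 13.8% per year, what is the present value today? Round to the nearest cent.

Value at end of year 2: C / r = $1.02 / 0.138 = $7.3913
Discount to today: PV = $7.3913 / (1 + 0.138)^2 = $7.3913 / 1.295044 = $5.71

$5.71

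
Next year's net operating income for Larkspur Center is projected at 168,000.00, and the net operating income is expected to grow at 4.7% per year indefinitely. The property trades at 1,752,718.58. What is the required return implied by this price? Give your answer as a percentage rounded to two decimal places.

14.29%

P = D₁/(r − g) ⇒ r = D₁/P + g = 168,000.0000/1,752,718.58 + 0.047 = 0.095851 + 0.047 = 0.142851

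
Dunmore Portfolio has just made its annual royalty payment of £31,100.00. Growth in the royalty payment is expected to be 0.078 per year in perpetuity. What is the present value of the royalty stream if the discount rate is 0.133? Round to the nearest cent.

£609560.00

D₁ = D₀ × (1 + g) = £31,100.00 × 1.078 = £33,525.8000
Growing perpetuity: P = D₁ / (r − g) = £33,525.8000 / (0.133 − 0.078) = £609,560.00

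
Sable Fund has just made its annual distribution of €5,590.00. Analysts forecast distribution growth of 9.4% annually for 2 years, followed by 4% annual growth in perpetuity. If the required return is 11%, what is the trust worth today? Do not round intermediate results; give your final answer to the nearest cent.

D_1 = 6115.46000
D_2 = 6690.31324
Terminal value at year 2: TV = D_2×(1+g_2)/(r−g_2) = 6957.92577/0.07 = 99398.93957
P_0 = D_1/(1+r)^1 + D_2/(1+r)^2 + TV/(1+r)^2
    = 5509.42342 + 5430.00831 + 80674.40919 = 91613.84093

€91613.84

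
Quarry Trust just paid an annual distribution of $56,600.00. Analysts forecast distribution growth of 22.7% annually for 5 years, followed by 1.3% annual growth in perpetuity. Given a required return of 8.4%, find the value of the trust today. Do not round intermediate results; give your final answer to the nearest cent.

$1917280.37

D_1 = 69448.20000
D_2 = 85212.94140
D_3 = 104556.27910
D_4 = 128290.55445
D_5 = 157412.51031
Terminal value at year 5: TV = D_5×(1+g_2)/(r−g_2) = 159458.87295/0.071 = 2245899.61898
P_0 = D_1/(1+r)^1 + D_2/(1+r)^2 + D_3/(1+r)^3 + D_4/(1+r)^4 + D_5/(1+r)^5 + TV/(1+r)^5
    = 64066.60517 + 72518.19607 + 82084.71086 + 92913.22899 + 105170.23245 + 1500527.40102 = 1917280.37456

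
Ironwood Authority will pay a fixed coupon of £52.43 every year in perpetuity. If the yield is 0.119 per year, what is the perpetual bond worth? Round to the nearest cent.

Level perpetuity: PV = C / r = £52.43 / 0.119 = £440.59

£440.59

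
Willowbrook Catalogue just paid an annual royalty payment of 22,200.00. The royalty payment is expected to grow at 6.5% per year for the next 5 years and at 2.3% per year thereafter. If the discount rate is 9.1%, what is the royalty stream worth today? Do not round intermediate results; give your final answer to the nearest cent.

D_1 = 23643.00000
D_2 = 25179.79500
D_3 = 26816.48167
D_4 = 28559.55298
D_5 = 30415.92393
Terminal value at year 5: TV = D_5×(1+g_2)/(r−g_2) = 31115.49018/0.068 = 457580.73791
P_0 = D_1/(1+r)^1 + D_2/(1+r)^2 + D_3/(1+r)^3 + D_4/(1+r)^4 + D_5/(1+r)^5 + TV/(1+r)^5
    = 21670.94409 + 21154.49629 + 20650.35614 + 20158.23033 + 19677.83254 + 296035.62778 = 399347.48717

399347.49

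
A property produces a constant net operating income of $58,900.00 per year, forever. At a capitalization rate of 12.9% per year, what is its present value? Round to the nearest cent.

Level perpetuity: PV = C / r = $58,900.00 / 0.129 = $456,589.15

$456589.15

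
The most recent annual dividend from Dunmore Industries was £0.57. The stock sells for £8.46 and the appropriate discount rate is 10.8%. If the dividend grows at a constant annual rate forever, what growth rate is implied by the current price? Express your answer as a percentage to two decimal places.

P = D₀(1+g)/(r−g) ⇒ P(r−g) = D₀(1+g) ⇒ g(P+D₀) = P·r − D₀
g = (P·r − D₀)/(P + D₀) = (£8.46×0.108 − £0.57) / (£8.46 + £0.57) = 0.038060

3.81%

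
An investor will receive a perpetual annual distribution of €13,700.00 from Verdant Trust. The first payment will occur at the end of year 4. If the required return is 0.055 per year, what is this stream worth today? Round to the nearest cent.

Value at end of year 3: C / r = €13,700.00 / 0.055 = €249,090.9091
Discount to today: PV = €249,090.9091 / (1 + 0.055)^3 = €249,090.9091 / 1.174241 = €212,129.22

€212129.22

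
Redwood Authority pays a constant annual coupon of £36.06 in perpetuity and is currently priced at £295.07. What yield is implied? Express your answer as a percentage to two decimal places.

P = C/r ⇒ r = C/P = £36.06/£295.07 = 0.122208

12.22%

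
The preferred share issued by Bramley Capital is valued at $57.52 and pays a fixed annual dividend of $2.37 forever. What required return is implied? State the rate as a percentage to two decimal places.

4.12%

P = C/r ⇒ r = C/P = $2.37/$57.52 = 0.041203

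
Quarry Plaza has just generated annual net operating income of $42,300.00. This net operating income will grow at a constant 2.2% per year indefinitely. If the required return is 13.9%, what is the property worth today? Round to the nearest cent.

$369492.31

D₁ = D₀ × (1 + g) = $42,300.00 × 1.022 = $43,230.6000
Growing perpetuity: P = D₁ / (r − g) = $43,230.6000 / (0.139 − 0.022) = $369,492.31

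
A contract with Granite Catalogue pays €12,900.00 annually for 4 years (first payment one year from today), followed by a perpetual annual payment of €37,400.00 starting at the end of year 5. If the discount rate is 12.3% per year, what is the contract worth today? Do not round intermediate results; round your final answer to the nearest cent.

PV of 4-year annuity: €12,900.00 × [1 − (1+0.123)^−4] / 0.123 = 38935.52361
Perpetuity value at year 4: €37,400.00 / 0.123 = 304065.04065
PV of perpetuity: 304065.04065 / (1+0.123)^4 = 191182.20477
Total PV = 38935.52361 + 191182.20477 = 230117.72838

€230117.73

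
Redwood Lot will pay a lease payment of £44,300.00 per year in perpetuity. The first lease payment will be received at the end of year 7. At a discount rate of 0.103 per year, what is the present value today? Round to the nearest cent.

£238843.50

Value at end of year 6: C / r = £44,300.00 / 0.103 = £430,097.0874
Discount to today: PV = £430,097.0874 / (1 + 0.103)^6 = £430,097.0874 / 1.800749 = £238,843.50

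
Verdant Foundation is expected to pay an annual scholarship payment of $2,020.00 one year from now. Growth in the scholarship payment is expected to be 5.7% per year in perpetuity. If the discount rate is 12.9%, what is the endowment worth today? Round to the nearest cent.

Growing perpetuity: P = D₁ / (r − g) = $2,020.0000 / (0.129 − 0.057) = $28,055.56

$28055.56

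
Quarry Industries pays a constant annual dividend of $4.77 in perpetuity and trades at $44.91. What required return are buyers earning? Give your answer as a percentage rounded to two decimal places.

10.62%

P = C/r ⇒ r = C/P = $4.77/$44.91 = 0.106212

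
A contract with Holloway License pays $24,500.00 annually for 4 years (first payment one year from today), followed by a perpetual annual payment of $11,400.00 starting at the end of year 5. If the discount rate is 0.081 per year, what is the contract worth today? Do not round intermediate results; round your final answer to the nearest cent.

PV of 4-year annuity: $24,500.00 × [1 − (1+0.081)^−4] / 0.081 = 80966.81054
Perpetuity value at year 4: $11,400.00 / 0.081 = 140740.74074
PV of perpetuity: 140740.74074 / (1+0.081)^4 = 103066.38808
Total PV = 80966.81054 + 103066.38808 = 184033.19862

$184033.20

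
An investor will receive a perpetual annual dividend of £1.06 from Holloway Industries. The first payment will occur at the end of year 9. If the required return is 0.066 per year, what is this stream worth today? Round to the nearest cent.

Value at end of year 8: C / r = £1.06 / 0.066 = £16.0606
Discount to today: PV = £16.0606 / (1 + 0.066)^8 = £16.0606 / 1.667468 = £9.63

£9.63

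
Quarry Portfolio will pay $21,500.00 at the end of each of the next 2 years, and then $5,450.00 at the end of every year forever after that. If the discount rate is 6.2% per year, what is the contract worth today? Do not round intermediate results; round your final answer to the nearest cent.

PV of 2-year annuity: $21,500.00 × [1 − (1+0.062)^−2] / 0.062 = 39307.74114
Perpetuity value at year 2: $5,450.00 / 0.062 = 87903.22581
PV of perpetuity: 87903.22581 / (1+0.062)^2 = 77939.17049
Total PV = 39307.74114 + 77939.17049 = 117246.91164

$117246.91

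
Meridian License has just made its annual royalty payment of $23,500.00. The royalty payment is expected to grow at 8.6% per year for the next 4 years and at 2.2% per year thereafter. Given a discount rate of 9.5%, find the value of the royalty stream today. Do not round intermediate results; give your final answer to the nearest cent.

$410400.49

D_1 = 25521.00000
D_2 = 27715.80600
D_3 = 30099.36532
D_4 = 32687.91073
Terminal value at year 4: TV = D_4×(1+g_2)/(r−g_2) = 33407.04477/0.073 = 457630.75026
P_0 = D_1/(1+r)^1 + D_2/(1+r)^2 + D_3/(1+r)^3 + D_4/(1+r)^4 + TV/(1+r)^4
    = 23306.84932 + 23115.28617 + 22925.29752 + 22736.87041 + 318316.18579 = 410400.48921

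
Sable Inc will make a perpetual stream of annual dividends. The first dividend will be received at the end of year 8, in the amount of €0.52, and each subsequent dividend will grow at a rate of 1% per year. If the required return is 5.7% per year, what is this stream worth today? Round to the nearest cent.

€7.51

Value at end of year 7: C₁ / (r − g) = €0.52 / (0.057 − 0.01) = €11.0638
Discount to today: PV = €11.0638 / (1 + 0.057)^7 = €11.0638 / 1.474093 = €7.51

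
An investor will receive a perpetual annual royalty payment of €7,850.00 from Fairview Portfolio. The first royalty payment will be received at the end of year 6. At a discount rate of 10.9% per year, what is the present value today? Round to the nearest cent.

€42932.43

Value at end of year 5: C / r = €7,850.00 / 0.109 = €72,018.3486
Discount to today: PV = €72,018.3486 / (1 + 0.109)^5 = €72,018.3486 / 1.677481 = €42,932.43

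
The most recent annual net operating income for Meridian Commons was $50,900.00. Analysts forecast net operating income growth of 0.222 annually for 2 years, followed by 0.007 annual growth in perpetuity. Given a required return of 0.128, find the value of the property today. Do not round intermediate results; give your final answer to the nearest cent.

D_1 = 62199.80000
D_2 = 76008.15560
Terminal value at year 2: TV = D_2×(1+g_2)/(r−g_2) = 76540.21269/0.121 = 632563.74123
P_0 = D_1/(1+r)^1 + D_2/(1+r)^2 + TV/(1+r)^2
    = 55141.66667 + 59736.80556 + 497148.45615 = 612026.92837

$612026.93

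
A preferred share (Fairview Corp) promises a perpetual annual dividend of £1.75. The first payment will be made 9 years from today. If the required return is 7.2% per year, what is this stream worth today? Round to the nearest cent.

£13.94

Value at end of year 8: C / r = £1.75 / 0.072 = £24.3056
Discount to today: PV = £24.3056 / (1 + 0.072)^8 = £24.3056 / 1.744047 = £13.94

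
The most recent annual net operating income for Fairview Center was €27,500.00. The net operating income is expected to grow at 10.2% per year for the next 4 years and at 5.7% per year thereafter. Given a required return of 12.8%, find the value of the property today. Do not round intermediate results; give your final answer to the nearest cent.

D_1 = 30305.00000
D_2 = 33396.11000
D_3 = 36802.51322
D_4 = 40556.36957
Terminal value at year 4: TV = D_4×(1+g_2)/(r−g_2) = 42868.08263/0.071 = 603775.81174
P_0 = D_1/(1+r)^1 + D_2/(1+r)^2 + D_3/(1+r)^3 + D_4/(1+r)^4 + TV/(1+r)^4
    = 26866.13475 + 26246.87987 + 25641.89860 + 25050.86193 + 372940.29661 = 476746.07176

€476746.07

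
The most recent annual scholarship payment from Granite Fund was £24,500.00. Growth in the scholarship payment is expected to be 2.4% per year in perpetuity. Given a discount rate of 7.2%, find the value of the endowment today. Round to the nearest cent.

D₁ = D₀ × (1 + g) = £24,500.00 × 1.024 = £25,088.0000
Growing perpetuity: P = D₁ / (r − g) = £25,088.0000 / (0.072 − 0.024) = £522,666.67

£522666.67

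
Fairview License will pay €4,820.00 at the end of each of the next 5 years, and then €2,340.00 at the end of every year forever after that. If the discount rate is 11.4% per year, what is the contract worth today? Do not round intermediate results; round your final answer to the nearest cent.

PV of 5-year annuity: €4,820.00 × [1 − (1+0.114)^−5] / 0.114 = 17636.41618
Perpetuity value at year 5: €2,340.00 / 0.114 = 20526.31579
PV of perpetuity: 20526.31579 / (1+0.114)^5 = 11964.23823
Total PV = 17636.41618 + 11964.23823 = 29600.65440

€29600.65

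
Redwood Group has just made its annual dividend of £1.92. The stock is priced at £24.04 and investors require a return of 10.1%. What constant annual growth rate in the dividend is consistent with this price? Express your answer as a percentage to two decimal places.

P = D₀(1+g)/(r−g) ⇒ P(r−g) = D₀(1+g) ⇒ g(P+D₀) = P·r − D₀
g = (P·r − D₀)/(P + D₀) = (£24.04×0.101 − £1.92) / (£24.04 + £1.92) = 0.019570

1.96%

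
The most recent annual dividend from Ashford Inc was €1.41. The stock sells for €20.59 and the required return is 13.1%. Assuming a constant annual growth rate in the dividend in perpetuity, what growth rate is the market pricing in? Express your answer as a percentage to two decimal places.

5.85%

P = D₀(1+g)/(r−g) ⇒ P(r−g) = D₀(1+g) ⇒ g(P+D₀) = P·r − D₀
g = (P·r − D₀)/(P + D₀) = (€20.59×0.131 − €1.41) / (€20.59 + €1.41) = 0.058513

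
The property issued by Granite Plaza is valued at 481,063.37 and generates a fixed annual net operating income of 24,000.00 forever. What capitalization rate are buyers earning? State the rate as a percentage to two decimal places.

P = C/r ⇒ r = C/P = 24,000.00/481,063.37 = 0.049889

4.99%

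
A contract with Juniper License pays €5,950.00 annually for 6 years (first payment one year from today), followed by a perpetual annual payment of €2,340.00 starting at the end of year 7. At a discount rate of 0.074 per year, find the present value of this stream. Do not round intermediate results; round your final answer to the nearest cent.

PV of 6-year annuity: €5,950.00 × [1 − (1+0.074)^−6] / 0.074 = 28014.05921
Perpetuity value at year 6: €2,340.00 / 0.074 = 31621.62162
PV of perpetuity: 31621.62162 / (1+0.074)^6 = 20604.32775
Total PV = 28014.05921 + 20604.32775 = 48618.38696

€48618.39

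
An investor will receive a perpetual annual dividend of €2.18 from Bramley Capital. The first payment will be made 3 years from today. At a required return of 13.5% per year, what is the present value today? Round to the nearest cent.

€12.54

Value at end of year 2: C / r = €2.18 / 0.135 = €16.1481
Discount to today: PV = €16.1481 / (1 + 0.135)^2 = €16.1481 / 1.288225 = €12.54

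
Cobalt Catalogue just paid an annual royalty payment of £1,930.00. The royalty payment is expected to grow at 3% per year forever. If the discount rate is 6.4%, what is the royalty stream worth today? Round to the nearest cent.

£58467.65

D₁ = D₀ × (1 + g) = £1,930.00 × 1.03 = £1,987.9000
Growing perpetuity: P = D₁ / (r − g) = £1,987.9000 / (0.064 − 0.03) = £58,467.65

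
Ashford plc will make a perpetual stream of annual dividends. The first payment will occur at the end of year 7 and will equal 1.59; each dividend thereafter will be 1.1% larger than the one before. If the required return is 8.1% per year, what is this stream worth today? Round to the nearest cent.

Value at end of year 6: C₁ / (r − g) = 1.59 / (0.081 − 0.011) = 22.7143
Discount to today: PV = 22.7143 / (1 + 0.081)^6 = 22.7143 / 1.595711 = 14.23

14.23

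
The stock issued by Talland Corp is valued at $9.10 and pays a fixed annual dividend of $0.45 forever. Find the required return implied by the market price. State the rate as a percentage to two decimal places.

4.95%

P = C/r ⇒ r = C/P = $0.45/$9.10 = 0.049451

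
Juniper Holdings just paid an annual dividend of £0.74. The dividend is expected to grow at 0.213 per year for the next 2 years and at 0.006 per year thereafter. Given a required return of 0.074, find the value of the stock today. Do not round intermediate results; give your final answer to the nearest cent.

£15.74

D_1 = 0.89762
D_2 = 1.08881
Terminal value at year 2: TV = D_2×(1+g_2)/(r−g_2) = 1.09535/0.068 = 16.10803
P_0 = D_1/(1+r)^1 + D_2/(1+r)^2 + TV/(1+r)^2
    = 0.83577 + 0.94394 + 13.96477 = 15.74448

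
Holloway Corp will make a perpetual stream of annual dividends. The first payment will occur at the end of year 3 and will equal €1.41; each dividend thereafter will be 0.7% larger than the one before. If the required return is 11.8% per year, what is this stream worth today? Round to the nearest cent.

€10.16

Value at end of year 2: C₁ / (r − g) = €1.41 / (0.118 − 0.007) = €12.7027
Discount to today: PV = €12.7027 / (1 + 0.118)^2 = €12.7027 / 1.249924 = €10.16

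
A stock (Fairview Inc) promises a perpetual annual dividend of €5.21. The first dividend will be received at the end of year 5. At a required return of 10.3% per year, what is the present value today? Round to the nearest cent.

€34.17

Value at end of year 4: C / r = €5.21 / 0.103 = €50.5825
Discount to today: PV = €50.5825 / (1 + 0.103)^4 = €50.5825 / 1.480137 = €34.17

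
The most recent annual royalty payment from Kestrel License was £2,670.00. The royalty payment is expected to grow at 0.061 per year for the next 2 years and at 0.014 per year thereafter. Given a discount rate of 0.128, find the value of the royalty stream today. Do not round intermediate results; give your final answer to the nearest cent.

£25885.14

D_1 = 2832.87000
D_2 = 3005.67507
Terminal value at year 2: TV = D_2×(1+g_2)/(r−g_2) = 3047.75452/0.114 = 26734.68878
P_0 = D_1/(1+r)^1 + D_2/(1+r)^2 + TV/(1+r)^2
    = 2511.40957 + 2362.23897 + 21011.49400 = 25885.14254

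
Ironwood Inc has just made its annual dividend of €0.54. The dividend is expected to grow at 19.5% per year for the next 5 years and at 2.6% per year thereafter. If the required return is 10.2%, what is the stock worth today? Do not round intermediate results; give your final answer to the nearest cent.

D_1 = 0.64530
D_2 = 0.77113
D_3 = 0.92150
D_4 = 1.10120
D_5 = 1.31593
Terminal value at year 5: TV = D_5×(1+g_2)/(r−g_2) = 1.35015/0.076 = 17.76508
P_0 = D_1/(1+r)^1 + D_2/(1+r)^2 + D_3/(1+r)^3 + D_4/(1+r)^4 + D_5/(1+r)^5 + TV/(1+r)^5
    = 0.58557 + 0.63499 + 0.68858 + 0.74669 + 0.80970 + 10.93098 = 14.39651

€14.40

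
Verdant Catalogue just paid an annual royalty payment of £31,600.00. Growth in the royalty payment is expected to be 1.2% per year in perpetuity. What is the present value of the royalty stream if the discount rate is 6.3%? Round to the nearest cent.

£627043.14

D₁ = D₀ × (1 + g) = £31,600.00 × 1.012 = £31,979.2000
Growing perpetuity: P = D₁ / (r − g) = £31,979.2000 / (0.063 − 0.012) = £627,043.14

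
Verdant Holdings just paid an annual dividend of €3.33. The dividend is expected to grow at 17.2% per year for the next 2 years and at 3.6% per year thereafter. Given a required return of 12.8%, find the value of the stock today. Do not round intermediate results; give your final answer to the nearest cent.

D_1 = 3.90276
D_2 = 4.57403
Terminal value at year 2: TV = D_2×(1+g_2)/(r−g_2) = 4.73870/0.092 = 51.50761
P_0 = D_1/(1+r)^1 + D_2/(1+r)^2 + TV/(1+r)^2
    = 3.45989 + 3.59485 + 40.48118 = 47.53593

€47.54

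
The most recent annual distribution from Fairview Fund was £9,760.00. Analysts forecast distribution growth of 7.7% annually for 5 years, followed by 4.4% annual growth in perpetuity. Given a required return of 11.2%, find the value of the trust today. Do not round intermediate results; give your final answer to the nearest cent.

D_1 = 10511.52000
D_2 = 11320.90704
D_3 = 12192.61688
D_4 = 13131.44838
D_5 = 14142.56991
Terminal value at year 5: TV = D_5×(1+g_2)/(r−g_2) = 14764.84298/0.068 = 217130.04387
P_0 = D_1/(1+r)^1 + D_2/(1+r)^2 + D_3/(1+r)^3 + D_4/(1+r)^4 + D_5/(1+r)^5 + TV/(1+r)^5
    = 9452.80576 + 9155.28039 + 8867.11959 + 8588.02860 + 8317.72194 + 127701.49568 = 172082.45196

£172082.45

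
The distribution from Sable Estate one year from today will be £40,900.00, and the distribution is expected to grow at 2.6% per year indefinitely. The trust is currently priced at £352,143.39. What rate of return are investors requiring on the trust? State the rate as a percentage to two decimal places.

P = D₁/(r − g) ⇒ r = D₁/P + g = £40,900.0000/£352,143.39 + 0.026 = 0.116146 + 0.026 = 0.142146

14.21%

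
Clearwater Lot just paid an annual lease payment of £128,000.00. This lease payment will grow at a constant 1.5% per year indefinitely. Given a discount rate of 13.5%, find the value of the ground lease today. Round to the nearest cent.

D₁ = D₀ × (1 + g) = £128,000.00 × 1.015 = £129,920.0000
Growing perpetuity: P = D₁ / (r − g) = £129,920.0000 / (0.135 − 0.015) = £1,082,666.67

£1082666.67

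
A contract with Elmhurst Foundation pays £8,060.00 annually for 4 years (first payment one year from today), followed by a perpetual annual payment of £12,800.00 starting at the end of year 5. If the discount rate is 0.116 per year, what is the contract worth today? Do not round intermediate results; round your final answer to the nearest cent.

£95825.66

PV of 4-year annuity: £8,060.00 × [1 − (1+0.116)^−4] / 0.116 = 24688.71442
Perpetuity value at year 4: £12,800.00 / 0.116 = 110344.82759
PV of perpetuity: 110344.82759 / (1+0.116)^4 = 71136.94364
Total PV = 24688.71442 + 71136.94364 = 95825.65806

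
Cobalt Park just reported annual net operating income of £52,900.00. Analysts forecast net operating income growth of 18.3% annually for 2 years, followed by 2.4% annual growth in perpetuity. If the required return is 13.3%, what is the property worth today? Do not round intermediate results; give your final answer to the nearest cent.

D_1 = 62580.70000
D_2 = 74032.96810
Terminal value at year 2: TV = D_2×(1+g_2)/(r−g_2) = 75809.75933/0.109 = 695502.37921
P_0 = D_1/(1+r)^1 + D_2/(1+r)^2 + TV/(1+r)^2
    = 55234.51015 + 57672.04370 + 541799.74995 = 654706.30380

£654706.30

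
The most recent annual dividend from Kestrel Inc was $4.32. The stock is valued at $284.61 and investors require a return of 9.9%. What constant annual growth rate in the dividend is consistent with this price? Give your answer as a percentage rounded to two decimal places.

P = D₀(1+g)/(r−g) ⇒ P(r−g) = D₀(1+g) ⇒ g(P+D₀) = P·r − D₀
g = (P·r − D₀)/(P + D₀) = ($284.61×0.099 − $4.32) / ($284.61 + $4.32) = 0.082568

8.26%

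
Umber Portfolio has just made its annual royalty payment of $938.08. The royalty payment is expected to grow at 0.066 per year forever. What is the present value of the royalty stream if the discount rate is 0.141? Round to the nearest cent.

$13333.24

D₁ = D₀ × (1 + g) = $938.08 × 1.066 = $999.9933
Growing perpetuity: P = D₁ / (r − g) = $999.9933 / (0.141 − 0.066) = $13,333.24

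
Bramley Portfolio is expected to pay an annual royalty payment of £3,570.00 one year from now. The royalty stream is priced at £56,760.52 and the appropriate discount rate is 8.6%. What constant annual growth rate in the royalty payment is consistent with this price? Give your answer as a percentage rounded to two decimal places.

P = D₁/(r−g) ⇒ g = r − D₁/P = 0.086 − £3,570.00/£56,760.52 = 0.023104

2.31%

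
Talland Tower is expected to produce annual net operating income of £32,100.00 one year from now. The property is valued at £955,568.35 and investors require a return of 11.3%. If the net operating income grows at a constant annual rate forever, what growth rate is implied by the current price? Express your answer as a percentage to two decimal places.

7.94%

P = D₁/(r−g) ⇒ g = r − D₁/P = 0.113 − £32,100.00/£955,568.35 = 0.079407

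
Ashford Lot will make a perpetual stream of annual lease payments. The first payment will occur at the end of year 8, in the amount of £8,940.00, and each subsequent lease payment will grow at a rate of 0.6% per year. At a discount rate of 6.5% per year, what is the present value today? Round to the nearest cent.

Value at end of year 7: C₁ / (r − g) = £8,940.00 / (0.065 − 0.006) = £151,525.4237
Discount to today: PV = £151,525.4237 / (1 + 0.065)^7 = £151,525.4237 / 1.553987 = £97,507.55

£97507.55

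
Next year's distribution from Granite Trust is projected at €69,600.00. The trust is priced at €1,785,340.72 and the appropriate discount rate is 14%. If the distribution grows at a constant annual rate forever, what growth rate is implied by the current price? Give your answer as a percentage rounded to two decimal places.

P = D₁/(r−g) ⇒ g = r − D₁/P = 0.14 − €69,600.00/€1,785,340.72 = 0.101016

10.10%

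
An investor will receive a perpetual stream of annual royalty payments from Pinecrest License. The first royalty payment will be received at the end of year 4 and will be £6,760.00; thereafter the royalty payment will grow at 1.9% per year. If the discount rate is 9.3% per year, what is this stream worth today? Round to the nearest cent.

£69960.76

Value at end of year 3: C₁ / (r − g) = £6,760.00 / (0.093 − 0.019) = £91,351.3514
Discount to today: PV = £91,351.3514 / (1 + 0.093)^3 = £91,351.3514 / 1.305751 = £69,960.76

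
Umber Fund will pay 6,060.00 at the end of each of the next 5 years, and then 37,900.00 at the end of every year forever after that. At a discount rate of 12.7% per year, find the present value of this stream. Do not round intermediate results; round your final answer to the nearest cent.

PV of 5-year annuity: 6,060.00 × [1 − (1+0.127)^−5] / 0.127 = 21471.36950
Perpetuity value at year 5: 37,900.00 / 0.127 = 298425.19685
PV of perpetuity: 298425.19685 / (1+0.127)^5 = 164140.55925
Total PV = 21471.36950 + 164140.55925 = 185611.92874

185611.93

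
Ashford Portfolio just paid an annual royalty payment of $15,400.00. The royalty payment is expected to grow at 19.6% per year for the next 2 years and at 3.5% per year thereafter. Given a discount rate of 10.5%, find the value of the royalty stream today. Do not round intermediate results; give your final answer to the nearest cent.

D_1 = 18418.40000
D_2 = 22028.40640
Terminal value at year 2: TV = D_2×(1+g_2)/(r−g_2) = 22799.40062/0.07 = 325705.72320
P_0 = D_1/(1+r)^1 + D_2/(1+r)^2 + TV/(1+r)^2
    = 16668.23529 + 18040.91349 + 266747.79239 = 301456.94118

$301456.94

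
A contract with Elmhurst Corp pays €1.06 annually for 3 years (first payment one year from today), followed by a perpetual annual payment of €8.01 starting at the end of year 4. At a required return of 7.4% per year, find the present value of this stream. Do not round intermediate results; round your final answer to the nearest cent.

PV of 3-year annuity: €1.06 × [1 − (1+0.074)^−3] / 0.074 = 2.76157
Perpetuity value at year 3: €8.01 / 0.074 = 108.24324
PV of perpetuity: 108.24324 / (1+0.074)^3 = 87.37515
Total PV = 2.76157 + 87.37515 = 90.13672

€90.14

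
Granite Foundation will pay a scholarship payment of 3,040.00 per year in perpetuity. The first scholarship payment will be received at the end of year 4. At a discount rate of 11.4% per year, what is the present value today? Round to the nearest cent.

19289.15

Value at end of year 3: C / r = 3,040.00 / 0.114 = 26,666.6667
Discount to today: PV = 26,666.6667 / (1 + 0.114)^3 = 26,666.6667 / 1.382470 = 19,289.15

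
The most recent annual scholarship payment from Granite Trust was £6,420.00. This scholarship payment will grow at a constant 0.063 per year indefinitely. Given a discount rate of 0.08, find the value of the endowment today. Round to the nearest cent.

D₁ = D₀ × (1 + g) = £6,420.00 × 1.063 = £6,824.4600
Growing perpetuity: P = D₁ / (r − g) = £6,824.4600 / (0.08 − 0.063) = £401,438.82

£401438.82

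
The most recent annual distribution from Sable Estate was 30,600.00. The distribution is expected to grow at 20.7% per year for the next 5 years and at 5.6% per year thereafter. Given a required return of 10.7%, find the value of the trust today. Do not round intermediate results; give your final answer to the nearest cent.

D_1 = 36934.20000
D_2 = 44579.57940
D_3 = 53807.55234
D_4 = 64945.71567
D_5 = 78389.47881
Terminal value at year 5: TV = D_5×(1+g_2)/(r−g_2) = 82779.28963/0.051 = 1623123.32601
P_0 = D_1/(1+r)^1 + D_2/(1+r)^2 + D_3/(1+r)^3 + D_4/(1+r)^4 + D_5/(1+r)^5 + TV/(1+r)^5
    = 33364.22764 + 36378.15968 + 39664.35296 + 43247.40201 + 47154.12306 + 976367.72458 = 1176175.98994

1176175.99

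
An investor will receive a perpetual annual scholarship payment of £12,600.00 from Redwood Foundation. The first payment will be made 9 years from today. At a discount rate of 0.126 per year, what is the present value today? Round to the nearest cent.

Value at end of year 8: C / r = £12,600.00 / 0.126 = £100,000.0000
Discount to today: PV = £100,000.0000 / (1 + 0.126)^8 = £100,000.0000 / 2.584087 = £38,698.39

£38698.39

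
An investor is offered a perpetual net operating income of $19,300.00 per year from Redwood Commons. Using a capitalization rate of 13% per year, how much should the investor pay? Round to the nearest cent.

Level perpetuity: PV = C / r = $19,300.00 / 0.13 = $148,461.54

$148461.54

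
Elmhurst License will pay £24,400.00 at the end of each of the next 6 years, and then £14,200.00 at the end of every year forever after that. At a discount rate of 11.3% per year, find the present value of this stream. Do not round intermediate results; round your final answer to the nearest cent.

PV of 6-year annuity: £24,400.00 × [1 − (1+0.113)^−6] / 0.113 = 102339.12578
Perpetuity value at year 6: £14,200.00 / 0.113 = 125663.71681
PV of perpetuity: 125663.71681 / (1+0.113)^6 = 66105.70099
Total PV = 102339.12578 + 66105.70099 = 168444.82677

£168444.83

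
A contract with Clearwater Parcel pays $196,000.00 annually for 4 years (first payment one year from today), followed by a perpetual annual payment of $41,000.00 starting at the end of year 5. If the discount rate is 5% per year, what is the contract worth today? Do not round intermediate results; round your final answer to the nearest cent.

PV of 4-year annuity: $196,000.00 × [1 − (1+0.05)^−4] / 0.05 = 695006.29882
Perpetuity value at year 4: $41,000.00 / 0.05 = 820000.00000
PV of perpetuity: 820000.00000 / (1+0.05)^4 = 674616.02933
Total PV = 695006.29882 + 674616.02933 = 1369622.32815

$1369622.33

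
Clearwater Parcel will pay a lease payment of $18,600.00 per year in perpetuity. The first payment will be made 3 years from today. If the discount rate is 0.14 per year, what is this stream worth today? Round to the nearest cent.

Value at end of year 2: C / r = $18,600.00 / 0.14 = $132,857.1429
Discount to today: PV = $132,857.1429 / (1 + 0.14)^2 = $132,857.1429 / 1.299600 = $102,229.26

$102229.26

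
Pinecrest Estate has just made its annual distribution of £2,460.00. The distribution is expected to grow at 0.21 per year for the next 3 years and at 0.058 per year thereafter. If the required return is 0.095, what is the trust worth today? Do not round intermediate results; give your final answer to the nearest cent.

£103956.07

D_1 = 2976.60000
D_2 = 3601.68600
D_3 = 4358.04006
Terminal value at year 3: TV = D_3×(1+g_2)/(r−g_2) = 4610.80638/0.037 = 124616.38874
P_0 = D_1/(1+r)^1 + D_2/(1+r)^2 + D_3/(1+r)^3 + TV/(1+r)^3
    = 2718.35616 + 3003.84562 + 3319.31800 + 94914.55243 = 103956.07221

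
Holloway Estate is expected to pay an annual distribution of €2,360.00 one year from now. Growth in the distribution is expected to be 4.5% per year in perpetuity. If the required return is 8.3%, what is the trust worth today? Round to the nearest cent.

Growing perpetuity: P = D₁ / (r − g) = €2,360.0000 / (0.083 − 0.045) = €62,105.26

€62105.26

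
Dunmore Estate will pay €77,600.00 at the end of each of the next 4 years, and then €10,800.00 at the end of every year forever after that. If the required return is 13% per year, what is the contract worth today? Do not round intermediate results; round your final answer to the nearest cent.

€281771.61

PV of 4-year annuity: €77,600.00 × [1 − (1+0.13)^−4] / 0.13 = 230818.97486
Perpetuity value at year 4: €10,800.00 / 0.13 = 83076.92308
PV of perpetuity: 83076.92308 / (1+0.13)^4 = 50952.63276
Total PV = 230818.97486 + 50952.63276 = 281771.60762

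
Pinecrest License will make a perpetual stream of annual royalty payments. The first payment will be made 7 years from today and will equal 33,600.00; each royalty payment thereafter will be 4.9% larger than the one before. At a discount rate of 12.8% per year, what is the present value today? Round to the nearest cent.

206470.30

Value at end of year 6: C₁ / (r − g) = 33,600.00 / (0.128 − 0.049) = 425,316.4557
Discount to today: PV = 425,316.4557 / (1 + 0.128)^6 = 425,316.4557 / 2.059940 = 206,470.30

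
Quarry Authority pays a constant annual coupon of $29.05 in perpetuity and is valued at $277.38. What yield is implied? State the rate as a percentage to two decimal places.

10.47%

P = C/r ⇒ r = C/P = $29.05/$277.38 = 0.104730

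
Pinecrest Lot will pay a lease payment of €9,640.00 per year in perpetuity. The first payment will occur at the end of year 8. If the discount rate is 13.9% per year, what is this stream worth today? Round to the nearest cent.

Value at end of year 7: C / r = €9,640.00 / 0.139 = €69,352.5180
Discount to today: PV = €69,352.5180 / (1 + 0.139)^7 = €69,352.5180 / 2.486944 = €27,886.64

€27886.64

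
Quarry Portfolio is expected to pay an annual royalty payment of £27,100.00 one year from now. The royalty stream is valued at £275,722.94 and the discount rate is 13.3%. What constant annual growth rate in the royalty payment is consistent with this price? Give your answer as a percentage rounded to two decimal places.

3.47%

P = D₁/(r−g) ⇒ g = r − D₁/P = 0.133 − £27,100.00/£275,722.94 = 0.034713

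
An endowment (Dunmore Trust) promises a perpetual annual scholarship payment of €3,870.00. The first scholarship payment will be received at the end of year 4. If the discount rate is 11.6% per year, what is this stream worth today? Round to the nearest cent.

€24002.72

Value at end of year 3: C / r = €3,870.00 / 0.116 = €33,362.0690
Discount to today: PV = €33,362.0690 / (1 + 0.116)^3 = €33,362.0690 / 1.389929 = €24,002.72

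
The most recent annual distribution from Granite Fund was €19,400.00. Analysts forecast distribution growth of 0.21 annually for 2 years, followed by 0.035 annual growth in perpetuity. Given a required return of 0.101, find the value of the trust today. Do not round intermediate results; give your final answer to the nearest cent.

D_1 = 23474.00000
D_2 = 28403.54000
Terminal value at year 2: TV = D_2×(1+g_2)/(r−g_2) = 29397.66390/0.066 = 445419.15000
P_0 = D_1/(1+r)^1 + D_2/(1+r)^2 + TV/(1+r)^2
    = 21320.61762 + 23431.37813 + 367446.61158 = 412198.60733

€412198.61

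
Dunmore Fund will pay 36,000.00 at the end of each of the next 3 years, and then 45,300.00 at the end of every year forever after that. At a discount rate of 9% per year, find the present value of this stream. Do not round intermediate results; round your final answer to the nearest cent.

479792.29

PV of 3-year annuity: 36,000.00 × [1 − (1+0.09)^−3] / 0.09 = 91126.60798
Perpetuity value at year 3: 45,300.00 / 0.09 = 503333.33333
PV of perpetuity: 503333.33333 / (1+0.09)^3 = 388665.68496
Total PV = 91126.60798 + 388665.68496 = 479792.29294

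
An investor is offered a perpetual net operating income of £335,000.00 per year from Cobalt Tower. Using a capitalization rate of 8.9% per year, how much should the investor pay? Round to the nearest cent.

Level perpetuity: PV = C / r = £335,000.00 / 0.089 = £3,764,044.94

£3764044.94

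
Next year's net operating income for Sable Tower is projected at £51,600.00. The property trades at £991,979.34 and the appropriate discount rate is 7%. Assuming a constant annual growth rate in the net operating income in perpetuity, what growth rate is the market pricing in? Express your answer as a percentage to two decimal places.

1.80%

P = D₁/(r−g) ⇒ g = r − D₁/P = 0.07 − £51,600.00/£991,979.34 = 0.017983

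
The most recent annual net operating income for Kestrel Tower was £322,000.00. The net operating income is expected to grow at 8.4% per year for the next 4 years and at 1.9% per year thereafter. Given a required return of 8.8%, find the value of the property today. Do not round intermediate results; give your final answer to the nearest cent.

£5961991.88

D_1 = 349048.00000
D_2 = 378368.03200
D_3 = 410150.94669
D_4 = 444603.62621
Terminal value at year 4: TV = D_4×(1+g_2)/(r−g_2) = 453051.09511/0.069 = 6565957.90011
P_0 = D_1/(1+r)^1 + D_2/(1+r)^2 + D_3/(1+r)^3 + D_4/(1+r)^4 + TV/(1+r)^4
    = 320816.17647 + 319636.70523 + 318461.57029 + 317290.75569 + 4685786.66738 = 5961991.87506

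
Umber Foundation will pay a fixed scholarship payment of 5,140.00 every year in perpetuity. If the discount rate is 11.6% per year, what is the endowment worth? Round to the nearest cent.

Level perpetuity: PV = C / r = 5,140.00 / 0.116 = 44,310.34

44310.34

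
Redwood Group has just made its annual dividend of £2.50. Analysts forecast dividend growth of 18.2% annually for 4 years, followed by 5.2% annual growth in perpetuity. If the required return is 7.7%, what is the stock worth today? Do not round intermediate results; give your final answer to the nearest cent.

D_1 = 2.95500
D_2 = 3.49281
D_3 = 4.12850
D_4 = 4.87989
Terminal value at year 4: TV = D_4×(1+g_2)/(r−g_2) = 5.13364/0.025 = 205.34572
P_0 = D_1/(1+r)^1 + D_2/(1+r)^2 + D_3/(1+r)^3 + D_4/(1+r)^4 + TV/(1+r)^4
    = 2.74373 + 3.01123 + 3.30480 + 3.62700 + 152.62400 = 165.31076

£165.31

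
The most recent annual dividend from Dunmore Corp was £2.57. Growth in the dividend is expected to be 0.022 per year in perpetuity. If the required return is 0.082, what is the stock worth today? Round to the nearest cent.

£43.78

D₁ = D₀ × (1 + g) = £2.57 × 1.022 = £2.6265
Growing perpetuity: P = D₁ / (r − g) = £2.6265 / (0.082 − 0.022) = £43.78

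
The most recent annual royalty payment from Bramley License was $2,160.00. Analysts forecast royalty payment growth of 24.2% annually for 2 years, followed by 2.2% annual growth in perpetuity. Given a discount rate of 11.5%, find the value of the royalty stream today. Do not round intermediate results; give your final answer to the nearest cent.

$34538.13

D_1 = 2682.72000
D_2 = 3331.93824
Terminal value at year 2: TV = D_2×(1+g_2)/(r−g_2) = 3405.24088/0.093 = 36615.49335
P_0 = D_1/(1+r)^1 + D_2/(1+r)^2 + TV/(1+r)^2
    = 2406.02691 + 2680.07661 + 29452.02465 = 34538.12816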